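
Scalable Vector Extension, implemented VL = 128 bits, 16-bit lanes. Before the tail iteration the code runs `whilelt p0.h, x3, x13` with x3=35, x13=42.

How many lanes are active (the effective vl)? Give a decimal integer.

vl = 7

register lanes = 128/16 = 8
whilelt: lane j active iff 35+j < 42 → j < 7 → 7 active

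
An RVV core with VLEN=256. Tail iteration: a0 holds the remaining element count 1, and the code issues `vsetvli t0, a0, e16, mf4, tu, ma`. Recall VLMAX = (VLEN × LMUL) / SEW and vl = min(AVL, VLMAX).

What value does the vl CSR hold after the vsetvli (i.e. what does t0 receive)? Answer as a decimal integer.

VLMAX = VLEN×LMUL/SEW = 256×1/4/16 = 4
vl = min(AVL, VLMAX) = min(1, 4) = 1

vl = 1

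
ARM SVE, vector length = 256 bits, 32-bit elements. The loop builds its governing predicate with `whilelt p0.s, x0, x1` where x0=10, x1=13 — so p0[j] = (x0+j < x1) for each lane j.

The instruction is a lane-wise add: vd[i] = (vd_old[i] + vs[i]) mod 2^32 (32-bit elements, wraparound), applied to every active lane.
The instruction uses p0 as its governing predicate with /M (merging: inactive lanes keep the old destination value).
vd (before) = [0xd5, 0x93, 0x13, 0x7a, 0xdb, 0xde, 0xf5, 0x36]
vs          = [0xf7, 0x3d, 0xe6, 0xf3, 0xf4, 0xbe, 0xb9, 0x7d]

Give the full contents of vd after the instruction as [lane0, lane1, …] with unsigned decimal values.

vd = [460, 208, 249, 122, 219, 222, 245, 54]

256-bit reg / 32-bit elem → 8 lanes
active while 10+j < 13, i.e. j ∈ [0,3) capped at 8 ⇒ 3
lane  0: add(0xd5,0xf7) ⇒ 0x1cc
lane  1: add(0x93,0x3d) ⇒ 0xd0
lane  2: add(0x13,0xe6) ⇒ 0xf9
lane  3: tail/keep ⇒ 0x7a
lane  4: tail/keep ⇒ 0xdb
lane  5: tail/keep ⇒ 0xde
lane  6: tail/keep ⇒ 0xf5
lane  7: tail/keep ⇒ 0x36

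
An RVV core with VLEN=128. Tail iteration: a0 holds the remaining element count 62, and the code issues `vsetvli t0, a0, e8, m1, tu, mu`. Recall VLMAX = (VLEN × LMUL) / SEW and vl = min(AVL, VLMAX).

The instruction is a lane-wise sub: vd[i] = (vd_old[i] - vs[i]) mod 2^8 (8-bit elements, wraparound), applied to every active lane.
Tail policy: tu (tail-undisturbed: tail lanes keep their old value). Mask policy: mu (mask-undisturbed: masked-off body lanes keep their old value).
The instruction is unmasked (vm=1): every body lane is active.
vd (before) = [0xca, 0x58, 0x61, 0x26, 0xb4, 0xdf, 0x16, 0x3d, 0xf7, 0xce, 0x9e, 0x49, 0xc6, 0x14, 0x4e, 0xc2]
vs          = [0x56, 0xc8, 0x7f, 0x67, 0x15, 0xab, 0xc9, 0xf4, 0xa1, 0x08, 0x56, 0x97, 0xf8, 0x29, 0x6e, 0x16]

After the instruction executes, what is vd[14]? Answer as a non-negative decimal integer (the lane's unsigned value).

VLMAX = (128 × 1) / 8 = 16 lanes
vl ← min(62, 16) = 16
  i=0: sub(0xca,0x56) → 116
  i=1: sub(0x58,0xc8) → 144
  i=2: sub(0x61,0x7f) → 226
  i=3: sub(0x26,0x67) → 191
  i=4: sub(0xb4,0x15) → 159
  i=5: sub(0xdf,0xab) → 52
  i=6: sub(0x16,0xc9) → 77
  i=7: sub(0x3d,0xf4) → 73
  i=8: sub(0xf7,0xa1) → 86
  i=9: sub(0xce,0x08) → 198
  i=10: sub(0x9e,0x56) → 72
  i=11: sub(0x49,0x97) → 178
  i=12: sub(0xc6,0xf8) → 206
  i=13: sub(0x14,0x29) → 235
  i=14: sub(0x4e,0x6e) → 224
  i=15: sub(0xc2,0x16) → 172

vd[14] = 224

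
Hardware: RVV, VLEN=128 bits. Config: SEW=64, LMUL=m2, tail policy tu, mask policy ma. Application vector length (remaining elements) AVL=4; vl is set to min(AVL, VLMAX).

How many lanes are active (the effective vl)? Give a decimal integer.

vl = 4

VLMAX = VLEN×LMUL/SEW = 128×2/64 = 4
vl = min(AVL, VLMAX) = min(4, 4) = 4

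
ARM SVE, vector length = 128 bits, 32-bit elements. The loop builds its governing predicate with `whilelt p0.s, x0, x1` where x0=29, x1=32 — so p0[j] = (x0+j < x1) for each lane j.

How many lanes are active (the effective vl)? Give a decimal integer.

128-bit reg / 32-bit elem → 4 lanes
p0[j] = (29+j < 32); true for j=0..2 → 3 lanes set

vl = 3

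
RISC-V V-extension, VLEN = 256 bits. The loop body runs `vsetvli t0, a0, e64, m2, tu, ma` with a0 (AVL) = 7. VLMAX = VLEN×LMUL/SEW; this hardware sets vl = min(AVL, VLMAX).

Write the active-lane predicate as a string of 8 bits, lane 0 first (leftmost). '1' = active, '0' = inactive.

predicate = 11111110

lanes per group: 256·2/64 = 8
vl ← min(7, 8) = 7
bits (lane 0 leftmost): 11111110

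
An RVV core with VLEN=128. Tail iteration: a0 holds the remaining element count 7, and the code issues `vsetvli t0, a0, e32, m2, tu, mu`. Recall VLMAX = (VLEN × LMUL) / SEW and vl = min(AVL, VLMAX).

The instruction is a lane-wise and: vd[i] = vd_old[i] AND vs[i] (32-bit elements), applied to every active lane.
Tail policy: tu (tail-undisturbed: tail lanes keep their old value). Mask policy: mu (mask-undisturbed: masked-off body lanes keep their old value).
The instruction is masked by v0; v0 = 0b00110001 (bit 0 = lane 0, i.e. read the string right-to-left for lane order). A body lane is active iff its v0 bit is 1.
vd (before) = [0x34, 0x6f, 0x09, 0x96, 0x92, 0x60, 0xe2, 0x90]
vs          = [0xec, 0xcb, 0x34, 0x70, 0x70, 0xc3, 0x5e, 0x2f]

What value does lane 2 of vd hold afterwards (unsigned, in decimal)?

VLMAX = VLEN×LMUL/SEW = 128×2/32 = 8
vl ← min(7, 8) = 7
vd[0] and(0x34,0xec) -> 0x24
vd[1] mask-off/keep -> 0x6f
vd[2] mask-off/keep -> 0x09
vd[3] mask-off/keep -> 0x96
vd[4] and(0x92,0x70) -> 0x10
vd[5] and(0x60,0xc3) -> 0x40
vd[6] mask-off/keep -> 0xe2
vd[7] tail/keep -> 0x90

vd[2] = 9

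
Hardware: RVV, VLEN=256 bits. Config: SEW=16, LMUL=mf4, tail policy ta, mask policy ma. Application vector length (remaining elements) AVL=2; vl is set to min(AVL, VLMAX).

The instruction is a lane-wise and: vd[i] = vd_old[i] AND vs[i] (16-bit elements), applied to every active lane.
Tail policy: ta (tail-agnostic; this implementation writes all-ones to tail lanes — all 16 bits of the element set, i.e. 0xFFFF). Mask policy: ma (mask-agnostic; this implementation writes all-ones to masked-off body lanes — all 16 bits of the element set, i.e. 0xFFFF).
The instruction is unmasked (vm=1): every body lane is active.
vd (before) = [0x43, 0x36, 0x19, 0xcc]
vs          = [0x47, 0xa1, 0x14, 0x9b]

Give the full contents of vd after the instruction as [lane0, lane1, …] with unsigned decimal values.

VLMAX = (256 × 1/4) / 16 = 4 lanes
vl ← min(2, 4) = 2
vd[0] and(0x43,0x47) -> 0x43
vd[1] and(0x36,0xa1) -> 0x20
vd[2] tail/ones -> 0xffff
vd[3] tail/ones -> 0xffff

vd = [67, 32, 65535, 65535]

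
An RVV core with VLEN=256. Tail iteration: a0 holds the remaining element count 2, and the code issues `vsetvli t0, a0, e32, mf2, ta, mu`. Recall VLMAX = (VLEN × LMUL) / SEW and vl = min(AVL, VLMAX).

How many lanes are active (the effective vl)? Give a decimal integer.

lanes per group: 256·1/2/32 = 4
vl = min(AVL, VLMAX) = min(2, 4) = 2

vl = 2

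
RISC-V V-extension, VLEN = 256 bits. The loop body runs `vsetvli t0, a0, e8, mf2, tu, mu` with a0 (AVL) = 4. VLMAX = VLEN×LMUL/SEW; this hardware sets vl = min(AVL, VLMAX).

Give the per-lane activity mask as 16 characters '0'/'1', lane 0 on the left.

VLMAX = VLEN×LMUL/SEW = 256×1/2/8 = 16
vl = min(AVL, VLMAX) = min(4, 16) = 4
bits (lane 0 leftmost): 1111000000000000

predicate = 1111000000000000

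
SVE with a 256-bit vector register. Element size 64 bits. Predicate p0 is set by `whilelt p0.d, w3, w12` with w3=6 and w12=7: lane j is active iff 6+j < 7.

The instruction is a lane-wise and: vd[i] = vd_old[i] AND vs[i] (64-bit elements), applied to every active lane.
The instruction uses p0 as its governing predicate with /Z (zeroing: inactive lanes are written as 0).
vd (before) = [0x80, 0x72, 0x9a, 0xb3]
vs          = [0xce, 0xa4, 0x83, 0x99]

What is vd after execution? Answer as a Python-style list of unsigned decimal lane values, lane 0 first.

vd = [128, 0, 0, 0]

lane count: 256 div 64 = 4
active while 6+j < 7, i.e. j ∈ [0,1) capped at 4 ⇒ 1
  i=0: and(0x80,0xce) → 128
  i=1: tail/zero → 0
  i=2: tail/zero → 0
  i=3: tail/zero → 0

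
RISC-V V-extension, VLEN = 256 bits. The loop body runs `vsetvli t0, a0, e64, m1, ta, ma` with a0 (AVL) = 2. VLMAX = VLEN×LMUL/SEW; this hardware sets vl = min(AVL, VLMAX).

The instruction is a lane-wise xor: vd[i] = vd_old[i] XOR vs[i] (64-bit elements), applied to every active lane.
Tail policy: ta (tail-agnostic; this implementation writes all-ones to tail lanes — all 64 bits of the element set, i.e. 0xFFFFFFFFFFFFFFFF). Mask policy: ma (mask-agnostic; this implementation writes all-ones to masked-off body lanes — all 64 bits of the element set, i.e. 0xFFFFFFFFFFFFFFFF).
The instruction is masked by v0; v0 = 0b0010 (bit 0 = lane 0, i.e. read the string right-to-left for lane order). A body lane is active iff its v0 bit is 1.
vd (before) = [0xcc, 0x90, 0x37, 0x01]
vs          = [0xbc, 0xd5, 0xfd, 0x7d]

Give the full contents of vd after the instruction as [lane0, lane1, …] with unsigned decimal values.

lanes per group: 256·1/64 = 4
AVL=2 ≤ VLMAX=4, so vl = 2
[0] mask-off/ones = 0xffffffffffffffff
[1] xor(0x90,0xd5) = 0x45
[2] tail/ones = 0xffffffffffffffff
[3] tail/ones = 0xffffffffffffffff

vd = [18446744073709551615, 69, 18446744073709551615, 18446744073709551615]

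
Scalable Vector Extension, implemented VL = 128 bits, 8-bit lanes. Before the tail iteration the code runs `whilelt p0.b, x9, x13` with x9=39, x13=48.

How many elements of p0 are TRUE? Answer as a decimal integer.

vl = 9

register lanes = 128/8 = 16
whilelt: lane j active iff 39+j < 48 → j < 9 → 9 active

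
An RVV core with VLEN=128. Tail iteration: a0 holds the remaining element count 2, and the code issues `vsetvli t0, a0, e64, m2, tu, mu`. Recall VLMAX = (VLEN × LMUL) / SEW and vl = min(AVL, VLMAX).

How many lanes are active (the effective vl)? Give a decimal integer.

vl = 2

lanes per group: 128·2/64 = 4
vl ← min(2, 4) = 2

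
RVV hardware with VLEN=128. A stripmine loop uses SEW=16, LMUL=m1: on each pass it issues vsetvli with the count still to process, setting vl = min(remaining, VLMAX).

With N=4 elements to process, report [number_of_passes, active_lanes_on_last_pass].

VLMAX = (128 × 1) / 16 = 8 lanes
iterations = ceil(4/8) = 1; final-pass vl = 4

[iterations, last_vl] = [1, 4]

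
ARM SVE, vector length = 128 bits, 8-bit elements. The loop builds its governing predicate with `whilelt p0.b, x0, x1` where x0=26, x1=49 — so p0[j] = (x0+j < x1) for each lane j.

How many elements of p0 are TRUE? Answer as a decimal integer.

128-bit reg / 8-bit elem → 16 lanes
active while 26+j < 49, i.e. j ∈ [0,23) capped at 16 ⇒ 16

vl = 16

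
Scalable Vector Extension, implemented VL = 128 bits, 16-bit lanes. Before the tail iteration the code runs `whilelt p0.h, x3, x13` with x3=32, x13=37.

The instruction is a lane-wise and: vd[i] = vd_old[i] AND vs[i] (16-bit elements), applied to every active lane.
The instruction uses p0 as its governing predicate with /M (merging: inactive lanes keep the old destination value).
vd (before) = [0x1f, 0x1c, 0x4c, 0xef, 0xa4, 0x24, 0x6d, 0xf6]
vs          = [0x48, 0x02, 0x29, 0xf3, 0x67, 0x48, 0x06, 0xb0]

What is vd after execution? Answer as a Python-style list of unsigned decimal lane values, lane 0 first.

128-bit reg / 16-bit elem → 8 lanes
p0[j] = (32+j < 37); true for j=0..4 → 5 lanes set
vd[0] and(0x1f,0x48) -> 0x08
vd[1] and(0x1c,0x02) -> 0x00
vd[2] and(0x4c,0x29) -> 0x08
vd[3] and(0xef,0xf3) -> 0xe3
vd[4] and(0xa4,0x67) -> 0x24
vd[5] tail/keep -> 0x24
vd[6] tail/keep -> 0x6d
vd[7] tail/keep -> 0xf6

vd = [8, 0, 8, 227, 36, 36, 109, 246]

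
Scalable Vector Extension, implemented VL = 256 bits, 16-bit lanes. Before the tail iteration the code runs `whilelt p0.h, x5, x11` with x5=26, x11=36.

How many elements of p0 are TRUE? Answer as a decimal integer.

vl = 10

lane count: 256 div 16 = 16
p0[j] = (26+j < 36); true for j=0..9 → 10 lanes set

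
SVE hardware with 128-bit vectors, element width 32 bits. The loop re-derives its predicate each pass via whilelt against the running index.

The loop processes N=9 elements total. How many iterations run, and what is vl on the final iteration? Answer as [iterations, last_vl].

register lanes = 128/32 = 4
9 elements at 4/iter → 3 passes, remainder 1 on the last

[iterations, last_vl] = [3, 1]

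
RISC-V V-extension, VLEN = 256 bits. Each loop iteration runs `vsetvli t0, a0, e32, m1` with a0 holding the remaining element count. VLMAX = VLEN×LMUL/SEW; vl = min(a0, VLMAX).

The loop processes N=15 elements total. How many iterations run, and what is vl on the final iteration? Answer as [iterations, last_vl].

lanes per group: 256·1/32 = 8
iterations = ceil(15/8) = 2; final-pass vl = 7

[iterations, last_vl] = [2, 7]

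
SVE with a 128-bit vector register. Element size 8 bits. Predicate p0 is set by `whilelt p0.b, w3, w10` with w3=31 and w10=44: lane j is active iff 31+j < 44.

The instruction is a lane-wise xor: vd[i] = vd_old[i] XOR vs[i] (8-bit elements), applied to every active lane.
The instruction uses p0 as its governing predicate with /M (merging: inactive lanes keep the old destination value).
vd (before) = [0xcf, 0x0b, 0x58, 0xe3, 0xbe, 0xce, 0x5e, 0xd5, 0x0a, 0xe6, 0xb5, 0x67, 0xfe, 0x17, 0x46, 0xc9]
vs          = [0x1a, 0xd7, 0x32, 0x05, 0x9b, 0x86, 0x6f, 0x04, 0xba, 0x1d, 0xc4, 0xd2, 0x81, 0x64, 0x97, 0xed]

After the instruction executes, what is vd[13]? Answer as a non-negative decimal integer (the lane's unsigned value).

lane count: 128 div 8 = 16
whilelt: lane j active iff 31+j < 44 → j < 13 → 13 active
lane  0: xor(0xcf,0x1a) ⇒ 0xd5
lane  1: xor(0x0b,0xd7) ⇒ 0xdc
lane  2: xor(0x58,0x32) ⇒ 0x6a
lane  3: xor(0xe3,0x05) ⇒ 0xe6
lane  4: xor(0xbe,0x9b) ⇒ 0x25
lane  5: xor(0xce,0x86) ⇒ 0x48
lane  6: xor(0x5e,0x6f) ⇒ 0x31
lane  7: xor(0xd5,0x04) ⇒ 0xd1
lane  8: xor(0x0a,0xba) ⇒ 0xb0
lane  9: xor(0xe6,0x1d) ⇒ 0xfb
lane 10: xor(0xb5,0xc4) ⇒ 0x71
lane 11: xor(0x67,0xd2) ⇒ 0xb5
lane 12: xor(0xfe,0x81) ⇒ 0x7f
lane 13: tail/keep ⇒ 0x17
lane 14: tail/keep ⇒ 0x46
lane 15: tail/keep ⇒ 0xc9

vd[13] = 23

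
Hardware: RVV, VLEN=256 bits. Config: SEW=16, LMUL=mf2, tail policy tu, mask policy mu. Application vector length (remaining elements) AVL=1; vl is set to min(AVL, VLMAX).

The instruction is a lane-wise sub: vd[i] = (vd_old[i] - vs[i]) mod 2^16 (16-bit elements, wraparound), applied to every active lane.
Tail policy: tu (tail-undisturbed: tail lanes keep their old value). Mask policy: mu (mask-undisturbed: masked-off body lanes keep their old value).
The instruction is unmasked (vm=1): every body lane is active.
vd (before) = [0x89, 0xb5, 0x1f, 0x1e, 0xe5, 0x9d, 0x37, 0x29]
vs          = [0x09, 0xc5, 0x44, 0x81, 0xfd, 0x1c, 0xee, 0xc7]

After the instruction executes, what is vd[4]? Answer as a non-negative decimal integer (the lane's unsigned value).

VLMAX = (256 × 1/2) / 16 = 8 lanes
vl = min(AVL, VLMAX) = min(1, 8) = 1
vd[0] sub(0x89,0x09) -> 0x80
vd[1] tail/keep -> 0xb5
vd[2] tail/keep -> 0x1f
vd[3] tail/keep -> 0x1e
vd[4] tail/keep -> 0xe5
vd[5] tail/keep -> 0x9d
vd[6] tail/keep -> 0x37
vd[7] tail/keep -> 0x29

vd[4] = 229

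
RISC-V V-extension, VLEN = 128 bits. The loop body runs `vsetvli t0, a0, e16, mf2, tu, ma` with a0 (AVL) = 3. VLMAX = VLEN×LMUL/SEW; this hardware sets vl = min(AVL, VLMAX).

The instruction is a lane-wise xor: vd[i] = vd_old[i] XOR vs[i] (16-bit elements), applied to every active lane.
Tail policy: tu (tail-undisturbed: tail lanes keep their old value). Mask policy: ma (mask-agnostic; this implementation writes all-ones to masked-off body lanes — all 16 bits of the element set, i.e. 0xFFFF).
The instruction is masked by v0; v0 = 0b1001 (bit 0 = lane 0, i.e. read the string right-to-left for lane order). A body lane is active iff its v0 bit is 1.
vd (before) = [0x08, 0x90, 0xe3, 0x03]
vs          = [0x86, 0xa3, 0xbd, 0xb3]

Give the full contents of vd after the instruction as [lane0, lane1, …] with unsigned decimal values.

lanes per group: 128·1/2/16 = 4
vl ← min(3, 4) = 3
vd[0] xor(0x08,0x86) -> 0x8e
vd[1] mask-off/ones -> 0xffff
vd[2] mask-off/ones -> 0xffff
vd[3] tail/keep -> 0x03

vd = [142, 65535, 65535, 3]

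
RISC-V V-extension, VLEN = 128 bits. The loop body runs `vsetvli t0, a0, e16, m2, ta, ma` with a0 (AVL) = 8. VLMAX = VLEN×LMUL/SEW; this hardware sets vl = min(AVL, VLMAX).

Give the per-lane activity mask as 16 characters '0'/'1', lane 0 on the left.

predicate = 1111111100000000

VLMAX = VLEN×LMUL/SEW = 128×2/16 = 16
vl ← min(8, 16) = 8
bits (lane 0 leftmost): 1111111100000000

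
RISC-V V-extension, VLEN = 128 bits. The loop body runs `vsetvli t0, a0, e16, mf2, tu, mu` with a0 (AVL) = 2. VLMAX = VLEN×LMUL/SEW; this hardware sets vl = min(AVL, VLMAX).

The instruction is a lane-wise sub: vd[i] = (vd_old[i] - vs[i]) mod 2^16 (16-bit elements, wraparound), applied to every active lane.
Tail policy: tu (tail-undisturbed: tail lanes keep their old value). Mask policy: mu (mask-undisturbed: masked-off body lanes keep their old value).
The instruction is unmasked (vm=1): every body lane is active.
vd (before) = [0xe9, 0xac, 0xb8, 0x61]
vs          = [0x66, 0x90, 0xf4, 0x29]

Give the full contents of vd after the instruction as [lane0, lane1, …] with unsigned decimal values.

lanes per group: 128·1/2/16 = 4
vl ← min(2, 4) = 2
vd[0] sub(0xe9,0x66) -> 0x83
vd[1] sub(0xac,0x90) -> 0x1c
vd[2] tail/keep -> 0xb8
vd[3] tail/keep -> 0x61

vd = [131, 28, 184, 97]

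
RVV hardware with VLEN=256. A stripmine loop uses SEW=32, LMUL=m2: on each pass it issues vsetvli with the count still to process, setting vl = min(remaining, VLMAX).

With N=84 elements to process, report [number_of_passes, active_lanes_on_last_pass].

VLMAX = (256 × 2) / 32 = 16 lanes
84 elements at 16/iter → 6 passes, remainder 4 on the last

[iterations, last_vl] = [6, 4]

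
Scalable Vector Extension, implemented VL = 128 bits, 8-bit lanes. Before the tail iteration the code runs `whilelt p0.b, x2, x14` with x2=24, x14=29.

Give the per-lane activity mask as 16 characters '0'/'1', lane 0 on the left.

128-bit reg / 8-bit elem → 16 lanes
active while 24+j < 29, i.e. j ∈ [0,5) capped at 16 ⇒ 5
bits (lane 0 leftmost): 1111100000000000

predicate = 1111100000000000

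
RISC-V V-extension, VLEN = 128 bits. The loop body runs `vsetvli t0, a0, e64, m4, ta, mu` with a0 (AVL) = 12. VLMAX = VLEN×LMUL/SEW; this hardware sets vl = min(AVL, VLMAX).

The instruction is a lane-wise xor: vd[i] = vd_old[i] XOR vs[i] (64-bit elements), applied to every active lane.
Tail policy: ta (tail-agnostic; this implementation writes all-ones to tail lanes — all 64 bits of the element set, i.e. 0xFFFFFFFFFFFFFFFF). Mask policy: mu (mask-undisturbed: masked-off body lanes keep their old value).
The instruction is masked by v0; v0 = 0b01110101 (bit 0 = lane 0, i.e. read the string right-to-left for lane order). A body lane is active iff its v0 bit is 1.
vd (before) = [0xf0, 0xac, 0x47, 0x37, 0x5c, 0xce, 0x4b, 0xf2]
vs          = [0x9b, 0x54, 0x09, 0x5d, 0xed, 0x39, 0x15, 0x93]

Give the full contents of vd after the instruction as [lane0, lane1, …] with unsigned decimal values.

vd = [107, 172, 78, 55, 177, 247, 94, 242]

VLMAX = VLEN×LMUL/SEW = 128×4/64 = 8
vl = min(AVL, VLMAX) = min(12, 8) = 8
  i=0: xor(0xf0,0x9b) → 107
  i=1: mask-off/keep → 172
  i=2: xor(0x47,0x09) → 78
  i=3: mask-off/keep → 55
  i=4: xor(0x5c,0xed) → 177
  i=5: xor(0xce,0x39) → 247
  i=6: xor(0x4b,0x15) → 94
  i=7: mask-off/keep → 242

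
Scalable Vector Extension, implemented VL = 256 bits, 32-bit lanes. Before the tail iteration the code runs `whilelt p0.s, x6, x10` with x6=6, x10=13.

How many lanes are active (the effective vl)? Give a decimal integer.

register lanes = 256/32 = 8
whilelt: lane j active iff 6+j < 13 → j < 7 → 7 active

vl = 7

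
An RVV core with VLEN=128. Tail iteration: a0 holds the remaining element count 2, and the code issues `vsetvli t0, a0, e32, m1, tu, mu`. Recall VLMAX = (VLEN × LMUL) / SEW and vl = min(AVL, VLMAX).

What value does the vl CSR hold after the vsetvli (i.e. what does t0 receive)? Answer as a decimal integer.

vl = 2

lanes per group: 128·1/32 = 4
AVL=2 ≤ VLMAX=4, so vl = 2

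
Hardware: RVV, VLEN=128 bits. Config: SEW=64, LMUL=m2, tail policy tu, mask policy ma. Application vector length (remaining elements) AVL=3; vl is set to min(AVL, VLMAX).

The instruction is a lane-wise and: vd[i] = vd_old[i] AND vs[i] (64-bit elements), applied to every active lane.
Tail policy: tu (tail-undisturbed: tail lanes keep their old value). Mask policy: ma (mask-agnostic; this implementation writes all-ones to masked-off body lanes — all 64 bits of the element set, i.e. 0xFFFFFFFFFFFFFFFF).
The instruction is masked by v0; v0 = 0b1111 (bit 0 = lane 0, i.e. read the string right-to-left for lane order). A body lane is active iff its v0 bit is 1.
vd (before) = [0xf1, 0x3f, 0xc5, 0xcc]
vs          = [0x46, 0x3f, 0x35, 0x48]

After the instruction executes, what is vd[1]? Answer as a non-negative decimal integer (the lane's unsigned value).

VLMAX = (128 × 2) / 64 = 4 lanes
vl = min(AVL, VLMAX) = min(3, 4) = 3
vd[0] and(0xf1,0x46) -> 0x40
vd[1] and(0x3f,0x3f) -> 0x3f
vd[2] and(0xc5,0x35) -> 0x05
vd[3] tail/keep -> 0xcc

vd[1] = 63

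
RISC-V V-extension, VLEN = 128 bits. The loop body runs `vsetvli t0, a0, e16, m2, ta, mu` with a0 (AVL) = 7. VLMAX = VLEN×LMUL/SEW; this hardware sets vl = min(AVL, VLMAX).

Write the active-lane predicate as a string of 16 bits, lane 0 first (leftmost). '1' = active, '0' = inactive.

lanes per group: 128·2/16 = 16
vl ← min(7, 16) = 7
bits (lane 0 leftmost): 1111111000000000

predicate = 1111111000000000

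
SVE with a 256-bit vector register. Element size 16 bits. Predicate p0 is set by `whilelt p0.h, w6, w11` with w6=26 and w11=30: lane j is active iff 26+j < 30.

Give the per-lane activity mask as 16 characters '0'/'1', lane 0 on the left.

256-bit reg / 16-bit elem → 16 lanes
active while 26+j < 30, i.e. j ∈ [0,4) capped at 16 ⇒ 4
bits (lane 0 leftmost): 1111000000000000

predicate = 1111000000000000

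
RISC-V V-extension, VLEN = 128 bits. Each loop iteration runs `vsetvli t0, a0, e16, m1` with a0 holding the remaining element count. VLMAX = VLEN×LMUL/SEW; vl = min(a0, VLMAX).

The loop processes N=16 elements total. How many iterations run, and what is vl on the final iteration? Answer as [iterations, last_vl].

[iterations, last_vl] = [2, 8]

VLMAX = VLEN×LMUL/SEW = 128×1/16 = 8
N=16: ⌈16/8⌉ = 2 iters; last vl = 16 − 1×8 = 8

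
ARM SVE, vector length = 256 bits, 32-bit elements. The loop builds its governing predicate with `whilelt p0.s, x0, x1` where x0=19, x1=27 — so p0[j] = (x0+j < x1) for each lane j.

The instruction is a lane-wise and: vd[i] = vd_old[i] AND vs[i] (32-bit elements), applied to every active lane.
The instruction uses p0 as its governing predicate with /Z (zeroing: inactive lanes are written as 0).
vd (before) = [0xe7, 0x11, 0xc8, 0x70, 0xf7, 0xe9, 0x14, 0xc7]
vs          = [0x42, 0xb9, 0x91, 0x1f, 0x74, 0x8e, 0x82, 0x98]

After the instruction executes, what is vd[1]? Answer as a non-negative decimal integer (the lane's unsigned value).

vd[1] = 17

lane count: 256 div 32 = 8
whilelt: lane j active iff 19+j < 27 → j < 8 → 8 active
lane  0: and(0xe7,0x42) ⇒ 0x42
lane  1: and(0x11,0xb9) ⇒ 0x11
lane  2: and(0xc8,0x91) ⇒ 0x80
lane  3: and(0x70,0x1f) ⇒ 0x10
lane  4: and(0xf7,0x74) ⇒ 0x74
lane  5: and(0xe9,0x8e) ⇒ 0x88
lane  6: and(0x14,0x82) ⇒ 0x00
lane  7: and(0xc7,0x98) ⇒ 0x80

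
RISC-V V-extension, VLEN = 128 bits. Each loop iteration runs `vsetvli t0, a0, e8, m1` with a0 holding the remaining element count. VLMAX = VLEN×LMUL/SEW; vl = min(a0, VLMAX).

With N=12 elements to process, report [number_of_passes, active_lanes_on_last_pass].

[iterations, last_vl] = [1, 12]

VLMAX = (128 × 1) / 8 = 16 lanes
12 elements at 16/iter → 1 passes, remainder 12 on the last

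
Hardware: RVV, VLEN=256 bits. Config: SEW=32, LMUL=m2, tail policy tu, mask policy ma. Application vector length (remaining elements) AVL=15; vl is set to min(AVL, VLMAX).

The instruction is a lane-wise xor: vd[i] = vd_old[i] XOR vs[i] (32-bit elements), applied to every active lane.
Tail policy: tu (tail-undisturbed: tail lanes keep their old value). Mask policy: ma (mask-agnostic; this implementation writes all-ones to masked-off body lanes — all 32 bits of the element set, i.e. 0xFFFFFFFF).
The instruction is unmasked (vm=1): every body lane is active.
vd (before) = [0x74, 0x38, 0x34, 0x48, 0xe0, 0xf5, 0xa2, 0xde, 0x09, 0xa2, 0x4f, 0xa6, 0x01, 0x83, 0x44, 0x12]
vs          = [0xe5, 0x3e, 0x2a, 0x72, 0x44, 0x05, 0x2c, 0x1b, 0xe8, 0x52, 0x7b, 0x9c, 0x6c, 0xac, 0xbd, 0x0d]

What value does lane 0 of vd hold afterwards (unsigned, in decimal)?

VLMAX = VLEN×LMUL/SEW = 256×2/32 = 16
vl ← min(15, 16) = 15
lane  0: xor(0x74,0xe5) ⇒ 0x91
lane  1: xor(0x38,0x3e) ⇒ 0x06
lane  2: xor(0x34,0x2a) ⇒ 0x1e
lane  3: xor(0x48,0x72) ⇒ 0x3a
lane  4: xor(0xe0,0x44) ⇒ 0xa4
lane  5: xor(0xf5,0x05) ⇒ 0xf0
lane  6: xor(0xa2,0x2c) ⇒ 0x8e
lane  7: xor(0xde,0x1b) ⇒ 0xc5
lane  8: xor(0x09,0xe8) ⇒ 0xe1
lane  9: xor(0xa2,0x52) ⇒ 0xf0
lane 10: xor(0x4f,0x7b) ⇒ 0x34
lane 11: xor(0xa6,0x9c) ⇒ 0x3a
lane 12: xor(0x01,0x6c) ⇒ 0x6d
lane 13: xor(0x83,0xac) ⇒ 0x2f
lane 14: xor(0x44,0xbd) ⇒ 0xf9
lane 15: tail/keep ⇒ 0x12

vd[0] = 145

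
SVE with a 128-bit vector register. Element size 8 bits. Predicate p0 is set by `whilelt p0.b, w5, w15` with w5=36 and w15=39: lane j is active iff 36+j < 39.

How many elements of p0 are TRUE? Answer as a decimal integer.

lane count: 128 div 8 = 16
active while 36+j < 39, i.e. j ∈ [0,3) capped at 16 ⇒ 3

vl = 3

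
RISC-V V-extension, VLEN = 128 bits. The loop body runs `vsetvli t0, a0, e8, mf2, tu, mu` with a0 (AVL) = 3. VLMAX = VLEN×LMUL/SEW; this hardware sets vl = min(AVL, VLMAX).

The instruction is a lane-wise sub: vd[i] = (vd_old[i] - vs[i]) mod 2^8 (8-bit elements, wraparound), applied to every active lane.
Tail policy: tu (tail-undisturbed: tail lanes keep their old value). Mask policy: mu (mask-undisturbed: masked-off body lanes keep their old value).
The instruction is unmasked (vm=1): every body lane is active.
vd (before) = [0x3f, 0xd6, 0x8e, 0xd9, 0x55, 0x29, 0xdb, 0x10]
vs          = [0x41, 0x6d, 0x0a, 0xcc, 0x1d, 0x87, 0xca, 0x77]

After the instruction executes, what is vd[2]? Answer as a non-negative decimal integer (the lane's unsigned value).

vd[2] = 132

VLMAX = (128 × 1/2) / 8 = 8 lanes
vl = min(AVL, VLMAX) = min(3, 8) = 3
lane  0: sub(0x3f,0x41) ⇒ 0xfe
lane  1: sub(0xd6,0x6d) ⇒ 0x69
lane  2: sub(0x8e,0x0a) ⇒ 0x84
lane  3: tail/keep ⇒ 0xd9
lane  4: tail/keep ⇒ 0x55
lane  5: tail/keep ⇒ 0x29
lane  6: tail/keep ⇒ 0xdb
lane  7: tail/keep ⇒ 0x10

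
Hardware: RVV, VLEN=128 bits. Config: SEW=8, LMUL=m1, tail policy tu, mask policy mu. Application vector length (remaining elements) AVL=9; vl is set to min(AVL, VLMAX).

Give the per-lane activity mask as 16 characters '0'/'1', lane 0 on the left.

predicate = 1111111110000000

VLMAX = (128 × 1) / 8 = 16 lanes
AVL=9 ≤ VLMAX=16, so vl = 9
bits (lane 0 leftmost): 1111111110000000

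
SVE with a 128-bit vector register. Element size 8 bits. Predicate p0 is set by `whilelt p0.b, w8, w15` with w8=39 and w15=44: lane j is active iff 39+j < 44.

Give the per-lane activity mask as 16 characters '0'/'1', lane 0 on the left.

predicate = 1111100000000000

128-bit reg / 8-bit elem → 16 lanes
active while 39+j < 44, i.e. j ∈ [0,5) capped at 16 ⇒ 5
bits (lane 0 leftmost): 1111100000000000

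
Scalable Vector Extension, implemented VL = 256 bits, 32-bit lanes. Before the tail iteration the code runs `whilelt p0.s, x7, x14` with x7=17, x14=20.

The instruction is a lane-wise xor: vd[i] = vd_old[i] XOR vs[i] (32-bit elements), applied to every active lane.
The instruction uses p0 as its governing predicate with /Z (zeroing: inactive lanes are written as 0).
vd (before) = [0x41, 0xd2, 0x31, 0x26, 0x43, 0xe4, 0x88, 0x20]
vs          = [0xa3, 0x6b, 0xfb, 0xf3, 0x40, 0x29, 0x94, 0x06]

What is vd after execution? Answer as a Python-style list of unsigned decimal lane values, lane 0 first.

256-bit reg / 32-bit elem → 8 lanes
active while 17+j < 20, i.e. j ∈ [0,3) capped at 8 ⇒ 3
vd[0] xor(0x41,0xa3) -> 0xe2
vd[1] xor(0xd2,0x6b) -> 0xb9
vd[2] xor(0x31,0xfb) -> 0xca
vd[3] tail/zero -> 0x00
vd[4] tail/zero -> 0x00
vd[5] tail/zero -> 0x00
vd[6] tail/zero -> 0x00
vd[7] tail/zero -> 0x00

vd = [226, 185, 202, 0, 0, 0, 0, 0]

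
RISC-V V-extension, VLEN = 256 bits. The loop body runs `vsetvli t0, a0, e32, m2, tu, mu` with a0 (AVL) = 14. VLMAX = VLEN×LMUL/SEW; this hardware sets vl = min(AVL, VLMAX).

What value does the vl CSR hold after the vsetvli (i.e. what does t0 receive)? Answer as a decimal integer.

VLMAX = VLEN×LMUL/SEW = 256×2/32 = 16
vl = min(AVL, VLMAX) = min(14, 16) = 14

vl = 14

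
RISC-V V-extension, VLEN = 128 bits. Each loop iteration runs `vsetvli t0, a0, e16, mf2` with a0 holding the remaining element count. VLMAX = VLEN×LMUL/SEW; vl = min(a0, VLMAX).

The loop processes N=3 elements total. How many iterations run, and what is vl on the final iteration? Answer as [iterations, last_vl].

[iterations, last_vl] = [1, 3]

VLMAX = VLEN×LMUL/SEW = 128×1/2/16 = 4
N=3: ⌈3/4⌉ = 1 iters; last vl = 3 − 0×4 = 3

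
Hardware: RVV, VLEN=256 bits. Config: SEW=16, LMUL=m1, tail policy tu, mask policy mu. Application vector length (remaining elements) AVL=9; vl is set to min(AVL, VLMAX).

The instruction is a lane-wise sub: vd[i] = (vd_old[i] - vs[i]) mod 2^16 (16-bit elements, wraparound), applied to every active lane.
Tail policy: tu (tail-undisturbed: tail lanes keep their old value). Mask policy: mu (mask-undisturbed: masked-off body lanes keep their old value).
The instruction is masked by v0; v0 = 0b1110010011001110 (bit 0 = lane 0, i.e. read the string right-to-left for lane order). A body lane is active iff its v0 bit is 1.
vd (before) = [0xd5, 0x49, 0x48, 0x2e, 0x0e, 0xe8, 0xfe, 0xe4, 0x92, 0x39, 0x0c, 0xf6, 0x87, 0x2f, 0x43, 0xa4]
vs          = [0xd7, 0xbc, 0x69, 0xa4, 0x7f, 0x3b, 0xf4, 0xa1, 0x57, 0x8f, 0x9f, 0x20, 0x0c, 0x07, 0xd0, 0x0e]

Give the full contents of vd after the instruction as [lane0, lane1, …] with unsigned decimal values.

VLMAX = (256 × 1) / 16 = 16 lanes
AVL=9 ≤ VLMAX=16, so vl = 9
[0] mask-off/keep = 0xd5
[1] sub(0x49,0xbc) = 0xff8d
[2] sub(0x48,0x69) = 0xffdf
[3] sub(0x2e,0xa4) = 0xff8a
[4] mask-off/keep = 0x0e
[5] mask-off/keep = 0xe8
[6] sub(0xfe,0xf4) = 0x0a
[7] sub(0xe4,0xa1) = 0x43
[8] mask-off/keep = 0x92
[9] tail/keep = 0x39
[10] tail/keep = 0x0c
[11] tail/keep = 0xf6
[12] tail/keep = 0x87
[13] tail/keep = 0x2f
[14] tail/keep = 0x43
[15] tail/keep = 0xa4

vd = [213, 65421, 65503, 65418, 14, 232, 10, 67, 146, 57, 12, 246, 135, 47, 67, 164]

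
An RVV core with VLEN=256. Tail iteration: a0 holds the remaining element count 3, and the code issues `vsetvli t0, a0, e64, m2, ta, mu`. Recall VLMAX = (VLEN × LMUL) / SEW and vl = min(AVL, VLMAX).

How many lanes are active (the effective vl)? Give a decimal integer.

VLMAX = (256 × 2) / 64 = 8 lanes
vl ← min(3, 8) = 3

vl = 3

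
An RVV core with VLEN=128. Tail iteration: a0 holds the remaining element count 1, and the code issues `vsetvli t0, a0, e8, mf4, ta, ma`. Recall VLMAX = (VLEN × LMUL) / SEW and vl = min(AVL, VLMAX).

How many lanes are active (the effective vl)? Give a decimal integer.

VLMAX = (128 × 1/4) / 8 = 4 lanes
vl ← min(1, 4) = 1

vl = 1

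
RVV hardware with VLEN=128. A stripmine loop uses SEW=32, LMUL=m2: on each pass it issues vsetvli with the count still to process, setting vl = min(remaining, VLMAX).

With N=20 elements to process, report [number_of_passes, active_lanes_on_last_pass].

[iterations, last_vl] = [3, 4]

lanes per group: 128·2/32 = 8
iterations = ceil(20/8) = 3; final-pass vl = 4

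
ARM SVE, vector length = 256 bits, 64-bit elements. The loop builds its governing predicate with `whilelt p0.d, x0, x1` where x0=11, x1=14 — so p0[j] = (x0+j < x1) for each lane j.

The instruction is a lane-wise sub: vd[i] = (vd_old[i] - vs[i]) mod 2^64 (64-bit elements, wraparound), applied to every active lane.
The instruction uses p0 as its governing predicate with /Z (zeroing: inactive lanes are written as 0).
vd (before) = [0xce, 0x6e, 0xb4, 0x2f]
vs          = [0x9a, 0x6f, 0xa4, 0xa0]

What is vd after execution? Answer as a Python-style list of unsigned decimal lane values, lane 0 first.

vd = [52, 18446744073709551615, 16, 0]

256-bit reg / 64-bit elem → 4 lanes
whilelt: lane j active iff 11+j < 14 → j < 3 → 3 active
vd[0] sub(0xce,0x9a) -> 0x34
vd[1] sub(0x6e,0x6f) -> 0xffffffffffffffff
vd[2] sub(0xb4,0xa4) -> 0x10
vd[3] tail/zero -> 0x00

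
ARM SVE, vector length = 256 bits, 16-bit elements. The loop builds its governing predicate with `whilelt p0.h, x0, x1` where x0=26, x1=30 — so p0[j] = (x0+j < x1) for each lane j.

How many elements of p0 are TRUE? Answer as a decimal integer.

register lanes = 256/16 = 16
p0[j] = (26+j < 30); true for j=0..3 → 4 lanes set

vl = 4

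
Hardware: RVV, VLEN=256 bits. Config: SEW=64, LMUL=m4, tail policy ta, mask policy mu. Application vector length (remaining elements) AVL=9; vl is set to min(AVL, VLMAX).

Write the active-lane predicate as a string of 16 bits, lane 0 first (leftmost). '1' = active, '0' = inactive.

predicate = 1111111110000000

VLMAX = (256 × 4) / 64 = 16 lanes
AVL=9 ≤ VLMAX=16, so vl = 9
bits (lane 0 leftmost): 1111111110000000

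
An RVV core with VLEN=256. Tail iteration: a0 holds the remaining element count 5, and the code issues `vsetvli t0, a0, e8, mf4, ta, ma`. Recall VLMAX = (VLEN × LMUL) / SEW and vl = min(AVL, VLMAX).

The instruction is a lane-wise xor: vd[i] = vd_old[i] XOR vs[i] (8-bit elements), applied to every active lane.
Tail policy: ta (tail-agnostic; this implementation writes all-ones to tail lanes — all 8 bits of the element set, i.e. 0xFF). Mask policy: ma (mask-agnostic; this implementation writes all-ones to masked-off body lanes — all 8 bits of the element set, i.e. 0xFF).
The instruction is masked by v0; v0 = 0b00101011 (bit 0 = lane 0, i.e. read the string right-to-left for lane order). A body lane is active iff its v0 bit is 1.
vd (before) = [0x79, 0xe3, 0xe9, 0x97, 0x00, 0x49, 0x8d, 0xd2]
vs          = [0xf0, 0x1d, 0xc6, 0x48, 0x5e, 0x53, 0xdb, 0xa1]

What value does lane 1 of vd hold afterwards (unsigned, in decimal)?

vd[1] = 254

VLMAX = (256 × 1/4) / 8 = 8 lanes
vl = min(AVL, VLMAX) = min(5, 8) = 5
[0] xor(0x79,0xf0) = 0x89
[1] xor(0xe3,0x1d) = 0xfe
[2] mask-off/ones = 0xff
[3] xor(0x97,0x48) = 0xdf
[4] mask-off/ones = 0xff
[5] tail/ones = 0xff
[6] tail/ones = 0xff
[7] tail/ones = 0xff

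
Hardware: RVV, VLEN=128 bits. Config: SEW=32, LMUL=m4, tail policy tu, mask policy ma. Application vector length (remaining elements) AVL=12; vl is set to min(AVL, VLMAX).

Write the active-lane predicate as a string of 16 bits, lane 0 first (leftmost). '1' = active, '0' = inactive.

VLMAX = VLEN×LMUL/SEW = 128×4/32 = 16
AVL=12 ≤ VLMAX=16, so vl = 12
bits (lane 0 leftmost): 1111111111110000

predicate = 1111111111110000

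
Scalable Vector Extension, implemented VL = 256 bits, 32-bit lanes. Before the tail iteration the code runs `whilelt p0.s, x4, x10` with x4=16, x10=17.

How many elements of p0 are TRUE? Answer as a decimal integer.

256-bit reg / 32-bit elem → 8 lanes
active while 16+j < 17, i.e. j ∈ [0,1) capped at 8 ⇒ 1

vl = 1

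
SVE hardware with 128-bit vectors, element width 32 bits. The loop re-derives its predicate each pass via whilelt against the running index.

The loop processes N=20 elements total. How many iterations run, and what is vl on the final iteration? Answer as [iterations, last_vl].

[iterations, last_vl] = [5, 4]

register lanes = 128/32 = 4
20 elements at 4/iter → 5 passes, remainder 4 on the last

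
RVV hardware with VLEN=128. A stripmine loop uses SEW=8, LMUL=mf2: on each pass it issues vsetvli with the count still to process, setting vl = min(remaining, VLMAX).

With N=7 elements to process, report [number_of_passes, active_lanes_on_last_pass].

VLMAX = VLEN×LMUL/SEW = 128×1/2/8 = 8
iterations = ceil(7/8) = 1; final-pass vl = 7

[iterations, last_vl] = [1, 7]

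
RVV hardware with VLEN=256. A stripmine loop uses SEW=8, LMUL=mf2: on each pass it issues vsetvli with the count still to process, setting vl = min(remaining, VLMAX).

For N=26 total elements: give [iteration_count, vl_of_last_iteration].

[iterations, last_vl] = [2, 10]

lanes per group: 256·1/2/8 = 16
iterations = ceil(26/16) = 2; final-pass vl = 10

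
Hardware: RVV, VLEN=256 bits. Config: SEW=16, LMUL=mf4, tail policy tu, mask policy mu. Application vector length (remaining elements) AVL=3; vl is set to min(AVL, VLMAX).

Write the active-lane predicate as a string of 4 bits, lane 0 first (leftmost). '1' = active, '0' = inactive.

VLMAX = VLEN×LMUL/SEW = 256×1/4/16 = 4
vl = min(AVL, VLMAX) = min(3, 4) = 3
bits (lane 0 leftmost): 1110

predicate = 1110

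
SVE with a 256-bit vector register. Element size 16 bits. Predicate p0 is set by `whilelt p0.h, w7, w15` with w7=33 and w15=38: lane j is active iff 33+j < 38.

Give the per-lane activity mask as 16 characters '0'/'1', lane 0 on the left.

register lanes = 256/16 = 16
active while 33+j < 38, i.e. j ∈ [0,5) capped at 16 ⇒ 5
bits (lane 0 leftmost): 1111100000000000

predicate = 1111100000000000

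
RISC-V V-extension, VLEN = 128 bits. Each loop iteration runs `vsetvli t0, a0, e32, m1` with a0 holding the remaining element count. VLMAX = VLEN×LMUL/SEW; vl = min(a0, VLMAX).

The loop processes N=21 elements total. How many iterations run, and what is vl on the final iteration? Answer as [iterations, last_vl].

[iterations, last_vl] = [6, 1]

VLMAX = (128 × 1) / 32 = 4 lanes
iterations = ceil(21/4) = 6; final-pass vl = 1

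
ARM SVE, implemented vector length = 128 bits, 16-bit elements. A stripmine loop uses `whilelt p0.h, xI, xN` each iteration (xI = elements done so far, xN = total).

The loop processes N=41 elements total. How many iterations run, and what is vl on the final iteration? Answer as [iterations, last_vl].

[iterations, last_vl] = [6, 1]

lane count: 128 div 16 = 8
iterations = ceil(41/8) = 6; final-pass vl = 1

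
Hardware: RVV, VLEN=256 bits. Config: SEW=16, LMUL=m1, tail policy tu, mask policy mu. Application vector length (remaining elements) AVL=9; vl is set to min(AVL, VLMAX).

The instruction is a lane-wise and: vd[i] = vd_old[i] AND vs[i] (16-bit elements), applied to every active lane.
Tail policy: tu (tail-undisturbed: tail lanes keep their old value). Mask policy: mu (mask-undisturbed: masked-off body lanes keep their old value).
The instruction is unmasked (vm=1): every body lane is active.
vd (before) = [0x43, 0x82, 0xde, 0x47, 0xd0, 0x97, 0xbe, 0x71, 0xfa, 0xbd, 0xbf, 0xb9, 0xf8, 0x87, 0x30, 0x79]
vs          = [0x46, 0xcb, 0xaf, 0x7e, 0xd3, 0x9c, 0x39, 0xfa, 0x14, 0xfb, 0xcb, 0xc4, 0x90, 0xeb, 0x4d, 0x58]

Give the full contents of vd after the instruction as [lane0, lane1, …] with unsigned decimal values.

vd = [66, 130, 142, 70, 208, 148, 56, 112, 16, 189, 191, 185, 248, 135, 48, 121]

VLMAX = VLEN×LMUL/SEW = 256×1/16 = 16
vl ← min(9, 16) = 9
[0] and(0x43,0x46) = 0x42
[1] and(0x82,0xcb) = 0x82
[2] and(0xde,0xaf) = 0x8e
[3] and(0x47,0x7e) = 0x46
[4] and(0xd0,0xd3) = 0xd0
[5] and(0x97,0x9c) = 0x94
[6] and(0xbe,0x39) = 0x38
[7] and(0x71,0xfa) = 0x70
[8] and(0xfa,0x14) = 0x10
[9] tail/keep = 0xbd
[10] tail/keep = 0xbf
[11] tail/keep = 0xb9
[12] tail/keep = 0xf8
[13] tail/keep = 0x87
[14] tail/keep = 0x30
[15] tail/keep = 0x79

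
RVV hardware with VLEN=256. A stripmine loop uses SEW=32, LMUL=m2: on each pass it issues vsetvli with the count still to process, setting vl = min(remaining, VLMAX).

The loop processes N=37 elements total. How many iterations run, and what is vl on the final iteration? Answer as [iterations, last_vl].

[iterations, last_vl] = [3, 5]

VLMAX = VLEN×LMUL/SEW = 256×2/32 = 16
N=37: ⌈37/16⌉ = 3 iters; last vl = 37 − 2×16 = 5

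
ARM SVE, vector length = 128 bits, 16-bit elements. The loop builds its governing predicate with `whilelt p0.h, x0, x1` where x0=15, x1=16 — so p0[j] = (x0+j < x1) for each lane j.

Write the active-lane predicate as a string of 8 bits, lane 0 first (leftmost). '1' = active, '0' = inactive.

128-bit reg / 16-bit elem → 8 lanes
p0[j] = (15+j < 16); true for j=0..0 → 1 lanes set
bits (lane 0 leftmost): 10000000

predicate = 10000000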